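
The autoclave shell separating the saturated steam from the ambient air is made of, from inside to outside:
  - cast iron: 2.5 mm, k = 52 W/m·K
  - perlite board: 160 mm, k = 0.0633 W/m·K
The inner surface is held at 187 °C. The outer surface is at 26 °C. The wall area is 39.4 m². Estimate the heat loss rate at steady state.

Treating each layer as a thermal resistance in series:
R_cast iron = L/(kA) = 0.0025/(52×39.4) = 1.22×10^-6 K/W
R_perlite board = L/(kA) = 0.16/(0.0633×39.4) = 0.06415 K/W
R_total = 0.06415 K/W
Q = ΔT / R_total = 161 / 0.06415

Q ≈ 2510 W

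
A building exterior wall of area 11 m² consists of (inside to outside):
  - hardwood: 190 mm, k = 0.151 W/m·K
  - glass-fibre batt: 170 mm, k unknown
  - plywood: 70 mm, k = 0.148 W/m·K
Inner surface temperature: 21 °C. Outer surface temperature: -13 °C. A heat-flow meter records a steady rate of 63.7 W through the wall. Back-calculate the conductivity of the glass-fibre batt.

Thermal resistances in series:
R_hardwood = L/(kA) = 0.19/(0.151×11) = 0.1144 K/W
R_plywood = L/(kA) = 0.07/(0.148×11) = 0.043 K/W
Sum of known resistances R_other = 0.1574 K/W
Total R = ΔT/Q = 34/63.7 = 0.5338 K/W
R_glass-fibre batt = R_total − R_other = 0.3764 K/W
k = L/(R·A) = 0.17/(0.3764×11)

k ≈ 0.0411 W/(m·K)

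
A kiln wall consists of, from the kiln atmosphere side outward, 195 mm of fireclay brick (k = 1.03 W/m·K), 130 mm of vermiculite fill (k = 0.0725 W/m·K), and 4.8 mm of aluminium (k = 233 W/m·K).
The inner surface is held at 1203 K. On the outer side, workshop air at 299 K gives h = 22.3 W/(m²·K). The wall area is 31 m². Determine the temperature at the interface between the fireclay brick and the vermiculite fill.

Series thermal resistances:
R_fireclay brick = L/(kA) = 0.195/(1.03×31) = 0.006107 K/W
R_vermiculite fill = L/(kA) = 0.13/(0.0725×31) = 0.05784 K/W
R_aluminium = L/(kA) = 0.0048/(233×31) = 6.645×10^-7 K/W
R_outer film = 1/(h_o·A) = 1/(22.3×31) = 0.001447 K/W
R_total = 0.0654 K/W;  Q = ΔT/R_total = 904/0.0654 = 13820 W
T_interface = T_inner − Q·ΣR(inner→interface) = 1203 − 13800×0.006107

T ≈ 1120 K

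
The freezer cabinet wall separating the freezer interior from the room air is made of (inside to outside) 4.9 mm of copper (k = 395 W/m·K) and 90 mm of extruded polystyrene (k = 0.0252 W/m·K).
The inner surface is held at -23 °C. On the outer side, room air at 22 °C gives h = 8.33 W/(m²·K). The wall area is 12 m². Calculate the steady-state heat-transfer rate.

Series thermal resistances:
R_copper = L/(kA) = 0.0049/(395×12) = 1.034×10^-6 K/W
R_extruded polystyrene = L/(kA) = 0.09/(0.0252×12) = 0.2976 K/W
R_outer film = 1/(h_o·A) = 1/(8.33×12) = 0.01 K/W
R_total = 0.3076 K/W
Q = ΔT / R_total = 45 / 0.3076

Q ≈ 146 W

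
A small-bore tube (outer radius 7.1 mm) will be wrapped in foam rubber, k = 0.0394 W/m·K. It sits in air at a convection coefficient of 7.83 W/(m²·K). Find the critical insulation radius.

r_cr ≈ 5.03 mm

For a cylinder r_cr = k/h = 0.0394/7.83
r_cr = 5.03 mm; since the bare radius (7.1 mm) is above r_cr, any added insulation will reduce heat loss.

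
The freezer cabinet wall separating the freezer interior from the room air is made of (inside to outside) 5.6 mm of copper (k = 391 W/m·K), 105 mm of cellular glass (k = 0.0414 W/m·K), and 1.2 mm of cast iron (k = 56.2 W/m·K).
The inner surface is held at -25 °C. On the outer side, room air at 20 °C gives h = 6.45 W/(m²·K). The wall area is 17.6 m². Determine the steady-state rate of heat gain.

Q ≈ 294 W

Thermal resistances in series:
R_copper = L/(kA) = 0.0056/(391×17.6) = 8.138×10^-7 K/W
R_cellular glass = L/(kA) = 0.105/(0.0414×17.6) = 0.1441 K/W
R_cast iron = L/(kA) = 0.0012/(56.2×17.6) = 1.213×10^-6 K/W
R_outer film = 1/(h_o·A) = 1/(6.45×17.6) = 0.008809 K/W
R_total = 0.1529 K/W
Q = ΔT / R_total = 45 / 0.1529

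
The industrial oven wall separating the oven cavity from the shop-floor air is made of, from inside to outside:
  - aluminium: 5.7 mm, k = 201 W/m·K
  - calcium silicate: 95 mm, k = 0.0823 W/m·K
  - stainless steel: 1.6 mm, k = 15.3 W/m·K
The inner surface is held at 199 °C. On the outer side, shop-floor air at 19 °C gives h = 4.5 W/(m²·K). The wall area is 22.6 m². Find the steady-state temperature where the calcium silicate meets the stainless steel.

Using the resistance-network approach (series):
R_aluminium = L/(kA) = 0.0057/(201×22.6) = 1.255×10^-6 K/W
R_calcium silicate = L/(kA) = 0.095/(0.0823×22.6) = 0.05108 K/W
R_stainless steel = L/(kA) = 0.0016/(15.3×22.6) = 4.627×10^-6 K/W
R_outer film = 1/(h_o·A) = 1/(4.5×22.6) = 0.009833 K/W
R_total = 0.06091 K/W;  Q = ΔT/R_total = 180/0.06091 = 2955 W
T_interface = T_inner − Q·ΣR(inner→interface) = 199 − 2950×0.05108

T ≈ 48.1 °C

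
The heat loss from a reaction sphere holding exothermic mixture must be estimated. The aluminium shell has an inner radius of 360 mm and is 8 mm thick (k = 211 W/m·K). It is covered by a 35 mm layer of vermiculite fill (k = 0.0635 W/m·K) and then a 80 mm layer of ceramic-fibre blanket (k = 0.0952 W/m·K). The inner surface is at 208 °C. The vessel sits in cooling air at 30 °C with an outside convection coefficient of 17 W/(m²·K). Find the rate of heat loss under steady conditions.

Each spherical layer contributes R = (1/r_i − 1/r_o)/(4πk):
R_aluminium shell = (1/0.36 − 1/0.368)/(4π×211) = 2.277×10^-5 K/W
R_vermiculite fill = (1/0.368 − 1/0.403)/(4π×0.0635) = 0.2958 K/W
R_ceramic-fibre blanket = (1/0.403 − 1/0.483)/(4π×0.0952) = 0.3436 K/W
R_outer film = 1/(h·4πr_o²) = 1/(17×4π×0.483²) = 0.02007 K/W
R_total = 0.6594 K/W
Q = ΔT/R_total = 178/0.6594

Q ≈ 270 W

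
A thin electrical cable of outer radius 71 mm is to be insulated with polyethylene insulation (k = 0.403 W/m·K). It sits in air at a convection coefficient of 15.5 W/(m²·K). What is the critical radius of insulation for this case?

r_cr ≈ 26 mm

For a cylinder r_cr = k/h = 0.403/15.5
r_cr = 26 mm; since the bare radius (71 mm) is above r_cr, any added insulation will reduce heat loss.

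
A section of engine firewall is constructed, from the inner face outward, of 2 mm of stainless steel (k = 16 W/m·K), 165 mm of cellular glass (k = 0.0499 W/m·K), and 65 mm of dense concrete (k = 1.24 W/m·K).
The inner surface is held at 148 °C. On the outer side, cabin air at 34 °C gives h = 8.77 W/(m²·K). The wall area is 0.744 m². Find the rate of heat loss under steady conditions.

Series thermal resistances:
R_stainless steel = L/(kA) = 0.002/(16×0.744) = 1.68×10^-4 K/W
R_cellular glass = L/(kA) = 0.165/(0.0499×0.744) = 4.444 K/W
R_dense concrete = L/(kA) = 0.065/(1.24×0.744) = 0.07046 K/W
R_outer film = 1/(h_o·A) = 1/(8.77×0.744) = 0.1533 K/W
R_total = 4.668 K/W
Q = ΔT / R_total = 114 / 4.668

Q ≈ 24.4 W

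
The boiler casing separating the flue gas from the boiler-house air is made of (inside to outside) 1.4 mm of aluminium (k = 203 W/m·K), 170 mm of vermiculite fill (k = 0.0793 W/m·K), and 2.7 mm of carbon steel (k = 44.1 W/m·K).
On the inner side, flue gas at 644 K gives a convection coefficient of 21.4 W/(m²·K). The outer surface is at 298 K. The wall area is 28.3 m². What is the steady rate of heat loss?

Q ≈ 4470 W

Model the wall as resistances in series:
R_inner film = 1/(h_i·A) = 1/(21.4×28.3) = 0.001651 K/W
R_aluminium = L/(kA) = 0.0014/(203×28.3) = 2.437×10^-7 K/W
R_vermiculite fill = L/(kA) = 0.17/(0.0793×28.3) = 0.07575 K/W
R_carbon steel = L/(kA) = 0.0027/(44.1×28.3) = 2.163×10^-6 K/W
R_total = 0.0774 K/W
Q = ΔT / R_total = 346 / 0.0774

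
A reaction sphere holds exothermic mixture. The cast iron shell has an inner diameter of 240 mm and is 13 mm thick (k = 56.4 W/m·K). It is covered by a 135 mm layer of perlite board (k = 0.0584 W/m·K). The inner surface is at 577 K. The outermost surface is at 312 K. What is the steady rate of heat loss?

Q ≈ 51.3 W

Each spherical layer contributes R = (1/r_i − 1/r_o)/(4πk):
R_cast iron shell = (1/0.12 − 1/0.133)/(4π×56.4) = 0.001149 K/W
R_perlite board = (1/0.133 − 1/0.268)/(4π×0.0584) = 5.161 K/W
R_total = 5.162 K/W
Q = ΔT/R_total = 265/5.162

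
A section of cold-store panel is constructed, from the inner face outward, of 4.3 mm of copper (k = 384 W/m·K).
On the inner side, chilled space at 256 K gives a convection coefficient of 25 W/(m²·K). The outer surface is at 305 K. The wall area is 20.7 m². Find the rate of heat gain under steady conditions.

Model the wall as resistances in series:
R_inner film = 1/(h_i·A) = 1/(25×20.7) = 0.001932 K/W
R_copper = L/(kA) = 0.0043/(384×20.7) = 5.41×10^-7 K/W
R_total = 0.001933 K/W
Q = ΔT / R_total = 49 / 0.001933

Q ≈ 25400 W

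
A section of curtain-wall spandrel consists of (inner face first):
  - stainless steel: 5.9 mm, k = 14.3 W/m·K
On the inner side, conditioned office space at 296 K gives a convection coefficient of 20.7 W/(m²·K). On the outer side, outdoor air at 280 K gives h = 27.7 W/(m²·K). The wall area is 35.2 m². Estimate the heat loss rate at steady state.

Model the wall as resistances in series:
R_inner film = 1/(h_i·A) = 1/(20.7×35.2) = 0.001372 K/W
R_stainless steel = L/(kA) = 0.0059/(14.3×35.2) = 1.172×10^-5 K/W
R_outer film = 1/(h_o·A) = 1/(27.7×35.2) = 0.001026 K/W
R_total = 0.00241 K/W
Q = ΔT / R_total = 16 / 0.00241

Q ≈ 6640 W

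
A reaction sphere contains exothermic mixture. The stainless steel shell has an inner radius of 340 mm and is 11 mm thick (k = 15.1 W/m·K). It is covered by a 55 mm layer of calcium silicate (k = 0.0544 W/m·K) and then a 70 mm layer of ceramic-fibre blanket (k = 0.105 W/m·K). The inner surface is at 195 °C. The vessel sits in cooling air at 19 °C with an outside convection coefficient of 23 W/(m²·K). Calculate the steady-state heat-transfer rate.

Q ≈ 206 W

For a spherical shell R = (1/r₁ − 1/r₂)/(4πk); film R = 1/(h·4πr²). In series:
R_stainless steel shell = (1/0.34 − 1/0.351)/(4π×15.1) = 4.858×10^-4 K/W
R_calcium silicate = (1/0.351 − 1/0.406)/(4π×0.0544) = 0.5646 K/W
R_ceramic-fibre blanket = (1/0.406 − 1/0.476)/(4π×0.105) = 0.2745 K/W
R_outer film = 1/(h·4πr_o²) = 1/(23×4π×0.476²) = 0.01527 K/W
R_total = 0.8548 K/W
Q = ΔT/R_total = 176/0.8548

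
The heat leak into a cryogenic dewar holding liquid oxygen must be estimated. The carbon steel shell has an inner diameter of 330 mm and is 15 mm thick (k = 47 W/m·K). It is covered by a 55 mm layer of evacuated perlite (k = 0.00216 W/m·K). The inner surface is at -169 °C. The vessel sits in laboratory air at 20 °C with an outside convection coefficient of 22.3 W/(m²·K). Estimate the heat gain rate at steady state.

Each spherical layer contributes R = (1/r_i − 1/r_o)/(4πk):
R_carbon steel shell = (1/0.165 − 1/0.18)/(4π×47) = 8.551×10^-4 K/W
R_evacuated perlite = (1/0.18 − 1/0.235)/(4π×0.00216) = 47.9 K/W
R_outer film = 1/(h·4πr_o²) = 1/(22.3×4π×0.235²) = 0.06462 K/W
R_total = 47.97 K/W
Q = ΔT/R_total = 189/47.97

Q ≈ 3.94 W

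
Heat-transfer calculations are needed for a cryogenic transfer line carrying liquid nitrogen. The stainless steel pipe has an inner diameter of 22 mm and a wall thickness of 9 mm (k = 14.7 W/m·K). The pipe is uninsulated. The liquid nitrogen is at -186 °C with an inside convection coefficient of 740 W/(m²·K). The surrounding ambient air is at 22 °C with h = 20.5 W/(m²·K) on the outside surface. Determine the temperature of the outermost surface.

Per-layer cylindrical resistances, series-summed:
R_inner film = 1/(h_i·2πr₁L) = 1/(740×2π×0.011×1) = 0.01955 K/W
R_stainless steel pipe wall = ln(20/11)/(2π×14.7×1) = 0.006473 K/W
R_outer film = 1/(h_o·2πr_oL) = 1/(20.5×2π×0.02×1) = 0.3882 K/W
R_total = 0.4142 K/W
Q = ΔT/R_total = 208/0.4142
Q = 502 W/m
T_interface = T_inner + Q·ΣR(inner→interface) = -186 + 502×0.02602

T ≈ -173 °C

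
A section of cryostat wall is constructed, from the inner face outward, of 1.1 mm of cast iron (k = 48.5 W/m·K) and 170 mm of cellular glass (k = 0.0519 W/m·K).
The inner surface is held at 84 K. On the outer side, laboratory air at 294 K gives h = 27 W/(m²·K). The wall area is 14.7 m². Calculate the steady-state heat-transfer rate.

Q ≈ 932 W

Treating each layer as a thermal resistance in series:
R_cast iron = L/(kA) = 0.0011/(48.5×14.7) = 1.543×10^-6 K/W
R_cellular glass = L/(kA) = 0.17/(0.0519×14.7) = 0.2228 K/W
R_outer film = 1/(h_o·A) = 1/(27×14.7) = 0.00252 K/W
R_total = 0.2253 K/W
Q = ΔT / R_total = 210 / 0.2253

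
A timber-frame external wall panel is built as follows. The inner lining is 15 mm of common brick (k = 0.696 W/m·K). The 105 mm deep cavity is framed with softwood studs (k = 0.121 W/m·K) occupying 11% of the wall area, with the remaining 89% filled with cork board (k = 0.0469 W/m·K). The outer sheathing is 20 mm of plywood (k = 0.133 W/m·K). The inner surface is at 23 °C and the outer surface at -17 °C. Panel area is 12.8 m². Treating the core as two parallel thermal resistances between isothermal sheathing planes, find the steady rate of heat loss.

Q ≈ 246 W

Sheathing layers in series; stud and cavity paths in parallel between them.
R_inner = 0.015/(0.696×12.8) = 0.001684 K/W
R_stud  = 0.105/(0.121×0.11×12.8) = 0.6163 K/W
R_cav   = 0.105/(0.0469×0.89×12.8) = 0.1965 K/W
1/R_core = 1/R_stud + 1/R_cav → R_core = 0.149 K/W
R_outer = 0.02/(0.133×12.8) = 0.01175 K/W
R_total = 0.1624 K/W
Q = ΔT/R_total = 40/0.1624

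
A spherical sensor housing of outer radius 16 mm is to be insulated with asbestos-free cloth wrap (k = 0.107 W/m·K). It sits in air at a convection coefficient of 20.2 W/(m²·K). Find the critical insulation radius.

For a sphere r_cr = 2k/h = 2×0.107/20.2
r_cr = 10.6 mm; since the bare radius (16 mm) is above r_cr, any added insulation will reduce heat loss.

r_cr ≈ 10.6 mm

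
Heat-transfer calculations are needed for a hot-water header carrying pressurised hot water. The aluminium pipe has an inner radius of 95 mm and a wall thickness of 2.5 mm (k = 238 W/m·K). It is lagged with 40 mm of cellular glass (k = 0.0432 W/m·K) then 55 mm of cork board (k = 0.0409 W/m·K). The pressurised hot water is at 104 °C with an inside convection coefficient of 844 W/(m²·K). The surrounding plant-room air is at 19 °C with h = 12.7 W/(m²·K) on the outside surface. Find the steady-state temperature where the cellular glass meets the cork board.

Radial resistances (cylindrical: R_cond = ln(r_o/r_i)/(2πkL), R_conv = 1/(h·2πrL)):
R_inner film = 1/(h_i·2πr₁L) = 1/(844×2π×0.095×1) = 0.001985 K/W
R_aluminium pipe wall = ln(97.5/95)/(2π×238×1) = 1.737×10^-5 K/W
R_cellular glass = ln(137.5/97.5)/(2π×0.0432×1) = 1.267 K/W
R_cork board = ln(192.5/137.5)/(2π×0.0409×1) = 1.309 K/W
R_outer film = 1/(h_o·2πr_oL) = 1/(12.7×2π×0.1925×1) = 0.0651 K/W
R_total = 2.643 K/W
Q = ΔT/R_total = 85/2.643
Q = 32.2 W/m
T_interface = T_inner − Q·ΣR(inner→interface) = 104 − 32.2×1.269

T ≈ 63.2 °C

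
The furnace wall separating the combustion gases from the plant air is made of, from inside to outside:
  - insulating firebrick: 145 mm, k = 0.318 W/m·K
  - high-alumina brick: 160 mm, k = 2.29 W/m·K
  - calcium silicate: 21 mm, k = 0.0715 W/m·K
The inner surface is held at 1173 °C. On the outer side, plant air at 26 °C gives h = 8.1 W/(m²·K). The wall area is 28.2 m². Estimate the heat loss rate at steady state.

Q ≈ 34300 W

Treating each layer as a thermal resistance in series:
R_insulating firebrick = L/(kA) = 0.145/(0.318×28.2) = 0.01617 K/W
R_high-alumina brick = L/(kA) = 0.16/(2.29×28.2) = 0.002478 K/W
R_calcium silicate = L/(kA) = 0.021/(0.0715×28.2) = 0.01042 K/W
R_outer film = 1/(h_o·A) = 1/(8.1×28.2) = 0.004378 K/W
R_total = 0.03344 K/W
Q = ΔT / R_total = 1147 / 0.03344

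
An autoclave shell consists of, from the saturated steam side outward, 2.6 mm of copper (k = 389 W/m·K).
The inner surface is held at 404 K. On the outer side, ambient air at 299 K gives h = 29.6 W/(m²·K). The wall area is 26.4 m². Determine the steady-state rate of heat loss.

Q ≈ 82000 W

Thermal resistances in series:
R_copper = L/(kA) = 0.0026/(389×26.4) = 2.532×10^-7 K/W
R_outer film = 1/(h_o·A) = 1/(29.6×26.4) = 0.00128 K/W
R_total = 0.00128 K/W
Q = ΔT / R_total = 105 / 0.00128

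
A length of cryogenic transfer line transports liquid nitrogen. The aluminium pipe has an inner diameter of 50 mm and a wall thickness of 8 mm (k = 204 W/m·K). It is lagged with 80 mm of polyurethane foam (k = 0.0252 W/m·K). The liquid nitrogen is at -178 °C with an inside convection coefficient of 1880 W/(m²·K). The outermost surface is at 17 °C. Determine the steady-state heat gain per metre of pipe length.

q′ ≈ 25.1 W/m

For a radial system each layer contributes R = ln(r_out/r_in)/(2πkL); films add R = 1/(hA).
R_inner film = 1/(h_i·2πr₁L) = 1/(1880×2π×0.025×1) = 0.003386 K/W
R_aluminium pipe wall = ln(33/25)/(2π×204×1) = 2.166×10^-4 K/W
R_polyurethane foam = ln(113/33)/(2π×0.0252×1) = 7.774 K/W
R_total = 7.777 K/W
Q = ΔT/R_total = 195/7.777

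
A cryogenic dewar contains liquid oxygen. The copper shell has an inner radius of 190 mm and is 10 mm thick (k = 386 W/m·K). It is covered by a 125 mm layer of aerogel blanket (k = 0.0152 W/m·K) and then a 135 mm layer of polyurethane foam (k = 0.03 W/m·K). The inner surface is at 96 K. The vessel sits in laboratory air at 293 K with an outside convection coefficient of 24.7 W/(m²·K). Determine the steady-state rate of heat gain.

Q ≈ 15.8 W

Each spherical layer contributes R = (1/r_i − 1/r_o)/(4πk):
R_copper shell = (1/0.19 − 1/0.2)/(4π×386) = 5.425×10^-5 K/W
R_aerogel blanket = (1/0.2 − 1/0.325)/(4π×0.0152) = 10.07 K/W
R_polyurethane foam = (1/0.325 − 1/0.46)/(4π×0.03) = 2.395 K/W
R_outer film = 1/(h·4πr_o²) = 1/(24.7×4π×0.46²) = 0.01523 K/W
R_total = 12.48 K/W
Q = ΔT/R_total = 197/12.48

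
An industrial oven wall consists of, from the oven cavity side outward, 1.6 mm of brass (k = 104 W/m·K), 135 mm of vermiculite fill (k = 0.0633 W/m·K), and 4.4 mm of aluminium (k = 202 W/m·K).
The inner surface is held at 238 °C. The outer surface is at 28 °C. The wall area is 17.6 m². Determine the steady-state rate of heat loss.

Q ≈ 1730 W

Thermal resistances in series:
R_brass = L/(kA) = 0.0016/(104×17.6) = 8.741×10^-7 K/W
R_vermiculite fill = L/(kA) = 0.135/(0.0633×17.6) = 0.1212 K/W
R_aluminium = L/(kA) = 0.0044/(202×17.6) = 1.238×10^-6 K/W
R_total = 0.1212 K/W
Q = ΔT / R_total = 210 / 0.1212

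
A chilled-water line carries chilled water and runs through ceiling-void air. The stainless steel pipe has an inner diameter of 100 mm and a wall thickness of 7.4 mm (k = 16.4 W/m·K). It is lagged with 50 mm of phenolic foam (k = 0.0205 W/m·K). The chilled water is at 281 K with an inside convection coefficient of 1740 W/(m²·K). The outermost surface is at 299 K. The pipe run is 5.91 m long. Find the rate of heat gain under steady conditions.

Radial resistances (cylindrical: R_cond = ln(r_o/r_i)/(2πkL), R_conv = 1/(h·2πrL)):
R_inner film = 1/(h_i·2πr₁L) = 1/(1740×2π×0.05×5.91) = 3.095×10^-4 K/W
R_stainless steel pipe wall = ln(57.4/50)/(2π×16.4×5.91) = 2.266×10^-4 K/W
R_phenolic foam = ln(107.4/57.4)/(2π×0.0205×5.91) = 0.823 K/W
R_total = 0.8236 K/W
Q = ΔT/R_total = 18/0.8236

Q ≈ 21.9 W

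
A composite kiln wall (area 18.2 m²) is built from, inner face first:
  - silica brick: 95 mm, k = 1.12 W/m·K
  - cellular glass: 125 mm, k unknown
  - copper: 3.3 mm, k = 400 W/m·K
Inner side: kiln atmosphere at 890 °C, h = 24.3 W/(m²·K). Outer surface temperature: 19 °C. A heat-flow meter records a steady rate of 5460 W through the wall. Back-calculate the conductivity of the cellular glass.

k ≈ 0.045 W/(m·K)

Using the resistance-network approach (series):
R_inner film = 1/(h_i·A) = 1/(24.3×18.2) = 0.002261 K/W
R_silica brick = L/(kA) = 0.095/(1.12×18.2) = 0.004661 K/W
R_copper = L/(kA) = 0.0033/(400×18.2) = 4.533×10^-7 K/W
Sum of known resistances R_other = 0.006922 K/W
Total R = ΔT/Q = 871/5460 = 0.1595 K/W
R_cellular glass = R_total − R_other = 0.1526 K/W
k = L/(R·A) = 0.125/(0.1526×18.2)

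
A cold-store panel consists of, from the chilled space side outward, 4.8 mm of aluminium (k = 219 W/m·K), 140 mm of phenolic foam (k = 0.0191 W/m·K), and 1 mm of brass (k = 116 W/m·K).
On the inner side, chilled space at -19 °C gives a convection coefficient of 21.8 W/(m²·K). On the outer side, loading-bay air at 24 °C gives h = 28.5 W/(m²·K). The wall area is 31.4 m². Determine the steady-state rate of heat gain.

Q ≈ 182 W

Using the resistance-network approach (series):
R_inner film = 1/(h_i·A) = 1/(21.8×31.4) = 0.001461 K/W
R_aluminium = L/(kA) = 0.0048/(219×31.4) = 6.98×10^-7 K/W
R_phenolic foam = L/(kA) = 0.14/(0.0191×31.4) = 0.2334 K/W
R_brass = L/(kA) = 0.001/(116×31.4) = 2.745×10^-7 K/W
R_outer film = 1/(h_o·A) = 1/(28.5×31.4) = 0.001117 K/W
R_total = 0.236 K/W
Q = ΔT / R_total = 43 / 0.236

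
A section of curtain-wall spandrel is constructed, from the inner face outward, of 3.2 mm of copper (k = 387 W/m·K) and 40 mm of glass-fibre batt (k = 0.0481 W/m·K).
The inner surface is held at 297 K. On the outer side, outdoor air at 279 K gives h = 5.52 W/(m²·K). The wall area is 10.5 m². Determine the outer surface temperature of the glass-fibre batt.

T ≈ 282 K

Thermal resistances in series:
R_copper = L/(kA) = 0.0032/(387×10.5) = 7.875×10^-7 K/W
R_glass-fibre batt = L/(kA) = 0.04/(0.0481×10.5) = 0.0792 K/W
R_outer film = 1/(h_o·A) = 1/(5.52×10.5) = 0.01725 K/W
R_total = 0.09645 K/W;  Q = ΔT/R_total = 18/0.09645 = 186.6 W
T_interface = T_inner − Q·ΣR(inner→interface) = 297 − 187×0.0792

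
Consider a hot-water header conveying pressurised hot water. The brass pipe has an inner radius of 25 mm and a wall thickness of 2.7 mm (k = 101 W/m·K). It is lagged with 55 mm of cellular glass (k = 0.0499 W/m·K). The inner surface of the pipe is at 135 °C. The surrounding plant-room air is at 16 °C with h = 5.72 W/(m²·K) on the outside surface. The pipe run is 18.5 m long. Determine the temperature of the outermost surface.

Cylindrical conduction, so R = ln(r₂/r₁)/(2πkL) per layer, in series:
R_brass pipe wall = ln(27.7/25)/(2π×101×18.5) = 8.736×10^-6 K/W
R_cellular glass = ln(82.7/27.7)/(2π×0.0499×18.5) = 0.1886 K/W
R_outer film = 1/(h_o·2πr_oL) = 1/(5.72×2π×0.0827×18.5) = 0.01819 K/W
R_total = 0.2068 K/W
Q = ΔT/R_total = 119/0.2068
Q = 576 W
T_interface = T_inner − Q·ΣR(inner→interface) = 135 − 576×0.1886

T ≈ 26.5 °C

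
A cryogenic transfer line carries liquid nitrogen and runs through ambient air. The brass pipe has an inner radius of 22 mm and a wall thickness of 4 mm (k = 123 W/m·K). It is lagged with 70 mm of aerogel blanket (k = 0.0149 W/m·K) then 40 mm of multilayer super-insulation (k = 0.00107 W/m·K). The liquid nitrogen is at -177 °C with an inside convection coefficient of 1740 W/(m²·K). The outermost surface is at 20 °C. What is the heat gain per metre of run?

Cylindrical conduction, so R = ln(r₂/r₁)/(2πkL) per layer, in series:
R_inner film = 1/(h_i·2πr₁L) = 1/(1740×2π×0.022×1) = 0.004158 K/W
R_brass pipe wall = ln(26/22)/(2π×123×1) = 2.162×10^-4 K/W
R_aerogel blanket = ln(96/26)/(2π×0.0149×1) = 13.95 K/W
R_multilayer super-insulation = ln(136/96)/(2π×0.00107×1) = 51.81 K/W
R_total = 65.77 K/W
Q = ΔT/R_total = 197/65.77

q′ ≈ 3 W/m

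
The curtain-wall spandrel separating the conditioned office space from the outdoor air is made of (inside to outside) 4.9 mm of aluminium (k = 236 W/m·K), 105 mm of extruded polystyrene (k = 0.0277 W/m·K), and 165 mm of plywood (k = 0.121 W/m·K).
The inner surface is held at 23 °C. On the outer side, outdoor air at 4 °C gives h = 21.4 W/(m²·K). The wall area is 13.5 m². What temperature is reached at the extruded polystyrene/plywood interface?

Model the wall as resistances in series:
R_aluminium = L/(kA) = 0.0049/(236×13.5) = 1.538×10^-6 K/W
R_extruded polystyrene = L/(kA) = 0.105/(0.0277×13.5) = 0.2808 K/W
R_plywood = L/(kA) = 0.165/(0.121×13.5) = 0.101 K/W
R_outer film = 1/(h_o·A) = 1/(21.4×13.5) = 0.003461 K/W
R_total = 0.3853 K/W;  Q = ΔT/R_total = 19/0.3853 = 49.32 W
T_interface = T_inner − Q·ΣR(inner→interface) = 23 − 49.3×0.2808

T ≈ 9.15 °C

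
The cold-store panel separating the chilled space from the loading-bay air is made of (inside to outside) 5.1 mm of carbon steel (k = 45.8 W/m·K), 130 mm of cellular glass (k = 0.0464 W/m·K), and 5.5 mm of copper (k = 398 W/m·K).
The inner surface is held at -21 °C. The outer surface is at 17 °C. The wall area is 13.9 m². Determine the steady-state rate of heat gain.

Q ≈ 189 W

Using the resistance-network approach (series):
R_carbon steel = L/(kA) = 0.0051/(45.8×13.9) = 8.011×10^-6 K/W
R_cellular glass = L/(kA) = 0.13/(0.0464×13.9) = 0.2016 K/W
R_copper = L/(kA) = 0.0055/(398×13.9) = 9.942×10^-7 K/W
R_total = 0.2016 K/W
Q = ΔT / R_total = 38 / 0.2016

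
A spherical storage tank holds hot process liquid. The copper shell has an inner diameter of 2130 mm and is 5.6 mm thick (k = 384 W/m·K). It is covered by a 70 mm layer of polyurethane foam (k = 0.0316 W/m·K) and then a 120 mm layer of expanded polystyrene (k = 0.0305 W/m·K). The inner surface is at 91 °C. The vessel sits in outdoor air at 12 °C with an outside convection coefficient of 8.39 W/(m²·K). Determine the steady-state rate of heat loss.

Q ≈ 215 W

Spherical conduction: R = (1/r_in − 1/r_out)/(4πk) per layer; series-sum.
R_copper shell = (1/1.065 − 1/1.0706)/(4π×384) = 1.018×10^-6 K/W
R_polyurethane foam = (1/1.0706 − 1/1.1406)/(4π×0.0316) = 0.1444 K/W
R_expanded polystyrene = (1/1.1406 − 1/1.2606)/(4π×0.0305) = 0.2178 K/W
R_outer film = 1/(h·4πr_o²) = 1/(8.39×4π×1.2606²) = 0.005969 K/W
R_total = 0.3681 K/W
Q = ΔT/R_total = 79/0.3681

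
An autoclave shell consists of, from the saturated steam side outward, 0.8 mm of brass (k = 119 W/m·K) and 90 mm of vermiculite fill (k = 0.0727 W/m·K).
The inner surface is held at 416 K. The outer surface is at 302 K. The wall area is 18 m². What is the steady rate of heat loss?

Using the resistance-network approach (series):
R_brass = L/(kA) = 0.0008/(119×18) = 3.735×10^-7 K/W
R_vermiculite fill = L/(kA) = 0.09/(0.0727×18) = 0.06878 K/W
R_total = 0.06878 K/W
Q = ΔT / R_total = 114 / 0.06878

Q ≈ 1660 W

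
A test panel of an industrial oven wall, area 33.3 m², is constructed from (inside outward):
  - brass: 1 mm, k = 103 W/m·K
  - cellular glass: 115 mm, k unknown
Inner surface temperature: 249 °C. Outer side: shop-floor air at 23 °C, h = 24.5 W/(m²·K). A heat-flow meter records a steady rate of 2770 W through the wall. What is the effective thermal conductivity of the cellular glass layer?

Model the wall as resistances in series:
R_brass = L/(kA) = 0.001/(103×33.3) = 2.916×10^-7 K/W
R_outer film = 1/(h_o·A) = 1/(24.5×33.3) = 0.001226 K/W
Sum of known resistances R_other = 0.001226 K/W
Total R = ΔT/Q = 226/2770 = 0.08159 K/W
R_cellular glass = R_total − R_other = 0.08036 K/W
k = L/(R·A) = 0.115/(0.08036×33.3)

k ≈ 0.043 W/(m·K)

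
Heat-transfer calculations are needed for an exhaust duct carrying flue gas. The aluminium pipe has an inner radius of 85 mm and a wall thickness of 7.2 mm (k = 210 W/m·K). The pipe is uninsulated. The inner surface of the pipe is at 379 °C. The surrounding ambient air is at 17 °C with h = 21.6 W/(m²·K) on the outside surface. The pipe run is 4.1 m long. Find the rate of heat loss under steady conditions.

For a radial system each layer contributes R = ln(r_out/r_in)/(2πkL); films add R = 1/(hA).
R_aluminium pipe wall = ln(92.2/85)/(2π×210×4.1) = 1.503×10^-5 K/W
R_outer film = 1/(h_o·2πr_oL) = 1/(21.6×2π×0.0922×4.1) = 0.01949 K/W
R_total = 0.01951 K/W
Q = ΔT/R_total = 362/0.01951

Q ≈ 18600 W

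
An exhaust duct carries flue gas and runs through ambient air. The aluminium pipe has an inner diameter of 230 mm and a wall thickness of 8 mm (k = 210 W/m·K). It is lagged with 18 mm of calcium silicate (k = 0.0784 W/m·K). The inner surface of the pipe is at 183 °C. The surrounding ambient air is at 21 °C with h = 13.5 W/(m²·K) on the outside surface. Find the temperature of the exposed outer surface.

T ≈ 58.5 °C

Radial resistances (cylindrical: R_cond = ln(r_o/r_i)/(2πkL), R_conv = 1/(h·2πrL)):
R_aluminium pipe wall = ln(123/115)/(2π×210×1) = 5.097×10^-5 K/W
R_calcium silicate = ln(141/123)/(2π×0.0784×1) = 0.2773 K/W
R_outer film = 1/(h_o·2πr_oL) = 1/(13.5×2π×0.141×1) = 0.08361 K/W
R_total = 0.3609 K/W
Q = ΔT/R_total = 162/0.3609
Q = 449 W/m
T_interface = T_inner − Q·ΣR(inner→interface) = 183 − 449×0.2773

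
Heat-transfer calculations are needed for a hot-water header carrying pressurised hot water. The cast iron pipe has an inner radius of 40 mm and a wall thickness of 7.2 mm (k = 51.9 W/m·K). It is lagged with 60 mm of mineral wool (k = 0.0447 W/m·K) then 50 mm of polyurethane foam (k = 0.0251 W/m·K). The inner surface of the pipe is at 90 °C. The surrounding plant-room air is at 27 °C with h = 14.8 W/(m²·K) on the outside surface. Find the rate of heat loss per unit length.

q′ ≈ 11.6 W/m

For a radial system each layer contributes R = ln(r_out/r_in)/(2πkL); films add R = 1/(hA).
R_cast iron pipe wall = ln(47.2/40)/(2π×51.9×1) = 5.076×10^-4 K/W
R_mineral wool = ln(107.2/47.2)/(2π×0.0447×1) = 2.921 K/W
R_polyurethane foam = ln(157.2/107.2)/(2π×0.0251×1) = 2.427 K/W
R_outer film = 1/(h_o·2πr_oL) = 1/(14.8×2π×0.1572×1) = 0.06841 K/W
R_total = 5.417 K/W
Q = ΔT/R_total = 63/5.417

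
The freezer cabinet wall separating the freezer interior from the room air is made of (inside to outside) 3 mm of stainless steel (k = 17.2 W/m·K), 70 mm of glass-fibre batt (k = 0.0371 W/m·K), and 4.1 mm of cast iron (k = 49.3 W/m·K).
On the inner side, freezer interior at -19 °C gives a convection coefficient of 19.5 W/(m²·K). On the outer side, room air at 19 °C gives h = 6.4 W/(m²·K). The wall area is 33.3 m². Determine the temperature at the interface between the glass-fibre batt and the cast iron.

Treating each layer as a thermal resistance in series:
R_inner film = 1/(h_i·A) = 1/(19.5×33.3) = 0.00154 K/W
R_stainless steel = L/(kA) = 0.003/(17.2×33.3) = 5.238×10^-6 K/W
R_glass-fibre batt = L/(kA) = 0.07/(0.0371×33.3) = 0.05666 K/W
R_cast iron = L/(kA) = 0.0041/(49.3×33.3) = 2.497×10^-6 K/W
R_outer film = 1/(h_o·A) = 1/(6.4×33.3) = 0.004692 K/W
R_total = 0.0629 K/W;  Q = ΔT/R_total = 38/0.0629 = 604.1 W
T_interface = T_inner + Q·ΣR(inner→interface) = -19 + 604×0.05821

T ≈ 16.2 °C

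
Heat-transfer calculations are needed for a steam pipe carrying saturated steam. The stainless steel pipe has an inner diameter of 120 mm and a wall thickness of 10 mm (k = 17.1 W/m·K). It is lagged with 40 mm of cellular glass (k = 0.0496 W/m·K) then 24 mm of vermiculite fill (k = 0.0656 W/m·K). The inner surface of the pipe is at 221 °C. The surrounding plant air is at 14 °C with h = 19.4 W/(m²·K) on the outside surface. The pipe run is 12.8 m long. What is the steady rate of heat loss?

Radial resistances (cylindrical: R_cond = ln(r_o/r_i)/(2πkL), R_conv = 1/(h·2πrL)):
R_stainless steel pipe wall = ln(70/60)/(2π×17.1×12.8) = 1.121×10^-4 K/W
R_cellular glass = ln(110/70)/(2π×0.0496×12.8) = 0.1133 K/W
R_vermiculite fill = ln(134/110)/(2π×0.0656×12.8) = 0.03741 K/W
R_outer film = 1/(h_o·2πr_oL) = 1/(19.4×2π×0.134×12.8) = 0.004783 K/W
R_total = 0.1556 K/W
Q = ΔT/R_total = 207/0.1556

Q ≈ 1330 W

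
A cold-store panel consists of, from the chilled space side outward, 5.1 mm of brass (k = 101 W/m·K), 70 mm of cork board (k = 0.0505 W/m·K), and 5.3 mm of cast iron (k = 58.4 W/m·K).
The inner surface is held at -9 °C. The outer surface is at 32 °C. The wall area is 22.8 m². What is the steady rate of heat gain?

Treating each layer as a thermal resistance in series:
R_brass = L/(kA) = 0.0051/(101×22.8) = 2.215×10^-6 K/W
R_cork board = L/(kA) = 0.07/(0.0505×22.8) = 0.0608 K/W
R_cast iron = L/(kA) = 0.0053/(58.4×22.8) = 3.98×10^-6 K/W
R_total = 0.0608 K/W
Q = ΔT / R_total = 41 / 0.0608

Q ≈ 674 W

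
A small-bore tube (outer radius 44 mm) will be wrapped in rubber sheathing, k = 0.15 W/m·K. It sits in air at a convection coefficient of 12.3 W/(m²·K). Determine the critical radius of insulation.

r_cr ≈ 12.2 mm

For a cylinder r_cr = k/h = 0.15/12.3
r_cr = 12.2 mm; since the bare radius (44 mm) is above r_cr, any added insulation will reduce heat loss.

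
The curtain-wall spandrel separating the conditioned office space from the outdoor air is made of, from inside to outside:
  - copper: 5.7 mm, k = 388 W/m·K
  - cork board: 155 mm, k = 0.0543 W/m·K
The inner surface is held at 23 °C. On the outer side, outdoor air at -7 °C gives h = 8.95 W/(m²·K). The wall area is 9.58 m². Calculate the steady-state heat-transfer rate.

Q ≈ 96.9 W

Model the wall as resistances in series:
R_copper = L/(kA) = 0.0057/(388×9.58) = 1.533×10^-6 K/W
R_cork board = L/(kA) = 0.155/(0.0543×9.58) = 0.298 K/W
R_outer film = 1/(h_o·A) = 1/(8.95×9.58) = 0.01166 K/W
R_total = 0.3096 K/W
Q = ΔT / R_total = 30 / 0.3096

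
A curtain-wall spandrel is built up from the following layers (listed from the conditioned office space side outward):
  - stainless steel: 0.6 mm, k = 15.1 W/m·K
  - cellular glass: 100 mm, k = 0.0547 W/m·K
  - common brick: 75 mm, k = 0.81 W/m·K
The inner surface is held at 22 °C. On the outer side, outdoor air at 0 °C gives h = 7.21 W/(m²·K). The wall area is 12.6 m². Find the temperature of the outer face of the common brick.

T ≈ 1.48 °C

Using the resistance-network approach (series):
R_stainless steel = L/(kA) = 0.0006/(15.1×12.6) = 3.154×10^-6 K/W
R_cellular glass = L/(kA) = 0.1/(0.0547×12.6) = 0.1451 K/W
R_common brick = L/(kA) = 0.075/(0.81×12.6) = 0.007349 K/W
R_outer film = 1/(h_o·A) = 1/(7.21×12.6) = 0.01101 K/W
R_total = 0.1635 K/W;  Q = ΔT/R_total = 22/0.1635 = 134.6 W
T_interface = T_inner − Q·ΣR(inner→interface) = 22 − 135×0.1524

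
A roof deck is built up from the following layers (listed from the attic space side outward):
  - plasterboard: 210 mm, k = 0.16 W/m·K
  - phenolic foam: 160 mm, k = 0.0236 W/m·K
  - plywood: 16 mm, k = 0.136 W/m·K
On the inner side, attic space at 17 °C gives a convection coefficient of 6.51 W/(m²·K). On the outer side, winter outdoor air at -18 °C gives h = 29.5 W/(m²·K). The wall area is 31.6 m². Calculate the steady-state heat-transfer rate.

Q ≈ 132 W

Using the resistance-network approach (series):
R_inner film = 1/(h_i·A) = 1/(6.51×31.6) = 0.004861 K/W
R_plasterboard = L/(kA) = 0.21/(0.16×31.6) = 0.04153 K/W
R_phenolic foam = L/(kA) = 0.16/(0.0236×31.6) = 0.2145 K/W
R_plywood = L/(kA) = 0.016/(0.136×31.6) = 0.003723 K/W
R_outer film = 1/(h_o·A) = 1/(29.5×31.6) = 0.001073 K/W
R_total = 0.2657 K/W
Q = ΔT / R_total = 35 / 0.2657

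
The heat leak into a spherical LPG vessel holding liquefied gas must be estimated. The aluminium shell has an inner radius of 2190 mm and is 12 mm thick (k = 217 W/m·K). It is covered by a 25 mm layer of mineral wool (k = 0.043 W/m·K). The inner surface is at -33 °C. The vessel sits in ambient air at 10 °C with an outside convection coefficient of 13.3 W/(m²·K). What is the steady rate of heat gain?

Each spherical layer contributes R = (1/r_i − 1/r_o)/(4πk):
R_aluminium shell = (1/2.19 − 1/2.202)/(4π×217) = 9.125×10^-7 K/W
R_mineral wool = (1/2.202 − 1/2.227)/(4π×0.043) = 0.009435 K/W
R_outer film = 1/(h·4πr_o²) = 1/(13.3×4π×2.227²) = 0.001206 K/W
R_total = 0.01064 K/W
Q = ΔT/R_total = 43/0.01064

Q ≈ 4040 W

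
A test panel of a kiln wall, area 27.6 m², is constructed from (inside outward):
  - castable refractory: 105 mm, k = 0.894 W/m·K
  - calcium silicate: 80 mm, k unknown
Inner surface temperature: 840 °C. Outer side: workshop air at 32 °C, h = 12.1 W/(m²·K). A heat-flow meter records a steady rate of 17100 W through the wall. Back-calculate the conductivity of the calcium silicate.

Model the wall as resistances in series:
R_castable refractory = L/(kA) = 0.105/(0.894×27.6) = 0.004255 K/W
R_outer film = 1/(h_o·A) = 1/(12.1×27.6) = 0.002994 K/W
Sum of known resistances R_other = 0.00725 K/W
Total R = ΔT/Q = 808/17100 = 0.04725 K/W
R_calcium silicate = R_total − R_other = 0.04 K/W
k = L/(R·A) = 0.08/(0.04×27.6)

k ≈ 0.0725 W/(m·K)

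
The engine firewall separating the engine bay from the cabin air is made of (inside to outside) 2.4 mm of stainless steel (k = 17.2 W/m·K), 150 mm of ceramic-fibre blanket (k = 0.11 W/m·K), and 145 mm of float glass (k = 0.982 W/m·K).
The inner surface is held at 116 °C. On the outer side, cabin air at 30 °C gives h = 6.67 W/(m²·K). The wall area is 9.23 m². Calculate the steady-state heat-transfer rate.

Q ≈ 478 W

Model the wall as resistances in series:
R_stainless steel = L/(kA) = 0.0024/(17.2×9.23) = 1.512×10^-5 K/W
R_ceramic-fibre blanket = L/(kA) = 0.15/(0.11×9.23) = 0.1477 K/W
R_float glass = L/(kA) = 0.145/(0.982×9.23) = 0.016 K/W
R_outer film = 1/(h_o·A) = 1/(6.67×9.23) = 0.01624 K/W
R_total = 0.18 K/W
Q = ΔT / R_total = 86 / 0.18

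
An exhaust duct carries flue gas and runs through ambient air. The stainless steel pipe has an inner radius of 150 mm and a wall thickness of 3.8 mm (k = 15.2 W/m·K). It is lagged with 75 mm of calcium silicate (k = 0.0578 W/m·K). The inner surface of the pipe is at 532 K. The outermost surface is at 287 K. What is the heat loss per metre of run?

Radial resistances (cylindrical: R_cond = ln(r_o/r_i)/(2πkL), R_conv = 1/(h·2πrL)):
R_stainless steel pipe wall = ln(153.8/150)/(2π×15.2×1) = 2.62×10^-4 K/W
R_calcium silicate = ln(228.8/153.8)/(2π×0.0578×1) = 1.094 K/W
R_total = 1.094 K/W
Q = ΔT/R_total = 245/1.094

q′ ≈ 224 W/m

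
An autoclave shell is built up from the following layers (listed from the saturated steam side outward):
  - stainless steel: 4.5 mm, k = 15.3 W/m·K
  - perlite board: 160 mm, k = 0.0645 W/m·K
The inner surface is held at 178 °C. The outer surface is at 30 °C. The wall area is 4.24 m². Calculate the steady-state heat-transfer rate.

Q ≈ 253 W

Thermal resistances in series:
R_stainless steel = L/(kA) = 0.0045/(15.3×4.24) = 6.937×10^-5 K/W
R_perlite board = L/(kA) = 0.16/(0.0645×4.24) = 0.5851 K/W
R_total = 0.5851 K/W
Q = ΔT / R_total = 148 / 0.5851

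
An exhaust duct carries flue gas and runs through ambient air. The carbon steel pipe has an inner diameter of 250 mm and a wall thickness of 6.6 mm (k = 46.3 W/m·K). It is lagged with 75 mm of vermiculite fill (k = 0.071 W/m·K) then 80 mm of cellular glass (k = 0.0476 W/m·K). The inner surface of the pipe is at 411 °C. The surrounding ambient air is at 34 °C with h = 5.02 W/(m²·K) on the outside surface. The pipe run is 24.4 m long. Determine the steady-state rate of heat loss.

Q ≈ 4150 W

Cylindrical conduction, so R = ln(r₂/r₁)/(2πkL) per layer, in series:
R_carbon steel pipe wall = ln(131.6/125)/(2π×46.3×24.4) = 7.249×10^-6 K/W
R_vermiculite fill = ln(206.6/131.6)/(2π×0.071×24.4) = 0.04143 K/W
R_cellular glass = ln(286.6/206.6)/(2π×0.0476×24.4) = 0.04485 K/W
R_outer film = 1/(h_o·2πr_oL) = 1/(5.02×2π×0.2866×24.4) = 0.004534 K/W
R_total = 0.09083 K/W
Q = ΔT/R_total = 377/0.09083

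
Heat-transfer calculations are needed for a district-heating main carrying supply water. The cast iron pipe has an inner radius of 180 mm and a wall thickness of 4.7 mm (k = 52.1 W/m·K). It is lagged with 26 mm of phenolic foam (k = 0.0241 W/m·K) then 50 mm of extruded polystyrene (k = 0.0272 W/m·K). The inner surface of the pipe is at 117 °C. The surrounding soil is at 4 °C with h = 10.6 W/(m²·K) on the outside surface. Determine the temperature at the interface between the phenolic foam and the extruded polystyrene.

T ≈ 71.8 °C

Cylindrical conduction, so R = ln(r₂/r₁)/(2πkL) per layer, in series:
R_cast iron pipe wall = ln(184.7/180)/(2π×52.1×1) = 7.874×10^-5 K/W
R_phenolic foam = ln(210.7/184.7)/(2π×0.0241×1) = 0.8698 K/W
R_extruded polystyrene = ln(260.7/210.7)/(2π×0.0272×1) = 1.246 K/W
R_outer film = 1/(h_o·2πr_oL) = 1/(10.6×2π×0.2607×1) = 0.05759 K/W
R_total = 2.173 K/W
Q = ΔT/R_total = 113/2.173
Q = 52 W/m
T_interface = T_inner − Q·ΣR(inner→interface) = 117 − 52×0.8698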